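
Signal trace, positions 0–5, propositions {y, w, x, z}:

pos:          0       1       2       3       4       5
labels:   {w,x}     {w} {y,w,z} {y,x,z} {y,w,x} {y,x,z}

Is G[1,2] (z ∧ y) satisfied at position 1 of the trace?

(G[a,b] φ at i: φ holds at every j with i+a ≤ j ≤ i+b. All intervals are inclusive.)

True

Check (z ∧ y) at every j in [2,3]:
  j=2: true
  j=3: true
All positions satisfy it → formula holds.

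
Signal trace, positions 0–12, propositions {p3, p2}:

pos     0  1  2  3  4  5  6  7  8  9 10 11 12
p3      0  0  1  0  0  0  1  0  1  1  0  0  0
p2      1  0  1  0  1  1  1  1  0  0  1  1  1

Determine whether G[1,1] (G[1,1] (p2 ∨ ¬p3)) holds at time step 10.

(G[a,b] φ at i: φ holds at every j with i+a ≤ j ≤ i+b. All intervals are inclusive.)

Yes

Check G[1,1] (p2 ∨ ¬p3) at every j in [11,11]:
  j=11: holds on [12,12]
All positions satisfy it → formula holds.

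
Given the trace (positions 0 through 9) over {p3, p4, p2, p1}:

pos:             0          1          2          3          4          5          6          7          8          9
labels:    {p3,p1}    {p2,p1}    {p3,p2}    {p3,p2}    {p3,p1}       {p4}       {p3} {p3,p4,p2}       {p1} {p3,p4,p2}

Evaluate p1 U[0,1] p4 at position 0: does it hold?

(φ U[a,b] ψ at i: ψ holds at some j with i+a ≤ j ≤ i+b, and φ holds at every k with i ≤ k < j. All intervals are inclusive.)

Need some j in [0,1] with p4, and p1 at every k in [0,j-1].
  j=0: p4 false.
  j=1: p4 false.
No j in the window works → until fails.

False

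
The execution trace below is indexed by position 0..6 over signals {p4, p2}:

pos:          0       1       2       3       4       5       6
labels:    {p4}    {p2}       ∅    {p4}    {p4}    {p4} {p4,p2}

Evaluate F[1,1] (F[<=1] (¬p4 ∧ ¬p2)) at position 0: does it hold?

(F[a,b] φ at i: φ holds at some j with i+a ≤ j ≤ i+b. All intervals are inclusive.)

Check F[<=1] (¬p4 ∧ ¬p2) at each j in [1,1]:
  j=1: holds (witness at 2)
Found at j=1 → formula holds.

True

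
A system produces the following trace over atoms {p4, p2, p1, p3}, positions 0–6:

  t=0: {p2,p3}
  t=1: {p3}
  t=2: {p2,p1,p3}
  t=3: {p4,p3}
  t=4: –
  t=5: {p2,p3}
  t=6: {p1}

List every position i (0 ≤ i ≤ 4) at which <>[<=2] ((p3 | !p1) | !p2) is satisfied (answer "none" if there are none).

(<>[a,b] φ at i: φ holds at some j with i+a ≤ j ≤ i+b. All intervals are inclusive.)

0, 1, 2, 3, 4

Evaluate at each i in [0,4]:
  i=0: ✓ (witness j=0)
  i=1: ✓ (witness j=1)
  i=2: ✓ (witness j=2)
  i=3: ✓ (witness j=3)
  i=4: ✓ (witness j=4)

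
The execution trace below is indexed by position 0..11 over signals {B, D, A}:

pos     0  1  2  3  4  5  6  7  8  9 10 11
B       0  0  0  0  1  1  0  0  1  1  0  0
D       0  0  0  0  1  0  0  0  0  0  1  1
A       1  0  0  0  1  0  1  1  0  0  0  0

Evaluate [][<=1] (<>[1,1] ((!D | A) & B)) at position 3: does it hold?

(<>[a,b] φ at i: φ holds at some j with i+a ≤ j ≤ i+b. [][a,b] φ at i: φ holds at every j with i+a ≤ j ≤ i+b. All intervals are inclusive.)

Holds

Check <>[1,1] ((!D | A) & B) at every j in [3,4]:
  j=3: holds (witness at 4)
  j=4: holds (witness at 5)
All positions satisfy it → formula holds.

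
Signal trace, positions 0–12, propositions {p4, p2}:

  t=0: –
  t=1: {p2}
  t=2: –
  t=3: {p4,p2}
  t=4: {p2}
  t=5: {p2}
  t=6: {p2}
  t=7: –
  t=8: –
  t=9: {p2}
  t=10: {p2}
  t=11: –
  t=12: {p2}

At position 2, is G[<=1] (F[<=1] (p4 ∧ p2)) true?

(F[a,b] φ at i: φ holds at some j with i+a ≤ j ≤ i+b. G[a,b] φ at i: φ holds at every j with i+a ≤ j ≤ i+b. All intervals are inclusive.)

Check F[<=1] (p4 ∧ p2) at every j in [2,3]:
  j=2: holds (witness at 3)
  j=3: holds (witness at 3)
All positions satisfy it → formula holds.

True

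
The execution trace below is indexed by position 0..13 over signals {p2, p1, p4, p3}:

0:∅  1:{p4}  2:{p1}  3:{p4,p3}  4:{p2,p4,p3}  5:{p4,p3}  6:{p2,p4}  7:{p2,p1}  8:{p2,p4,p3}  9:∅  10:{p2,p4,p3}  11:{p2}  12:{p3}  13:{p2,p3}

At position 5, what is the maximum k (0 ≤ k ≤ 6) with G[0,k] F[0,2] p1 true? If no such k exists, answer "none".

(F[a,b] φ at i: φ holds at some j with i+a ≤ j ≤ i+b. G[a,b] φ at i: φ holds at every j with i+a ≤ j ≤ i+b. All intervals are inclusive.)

F[0,2] p1 must hold from j=5 onward; find where it first fails.
  j=5: holds
  j=6: holds
  j=7: holds
  j=8: fails
Holds on [5,7], so largest k = 2.

2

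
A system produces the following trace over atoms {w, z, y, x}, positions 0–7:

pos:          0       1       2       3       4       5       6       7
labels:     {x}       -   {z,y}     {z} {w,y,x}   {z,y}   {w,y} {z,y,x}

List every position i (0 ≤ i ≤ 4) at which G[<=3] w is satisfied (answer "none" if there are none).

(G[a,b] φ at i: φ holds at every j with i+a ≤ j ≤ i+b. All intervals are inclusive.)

Evaluate at each i in [0,4]:
  i=0: ✗ (fails at j=0)
  i=1: ✗ (fails at j=1)
  i=2: ✗ (fails at j=2)
  i=3: ✗ (fails at j=3)
  i=4: ✗ (fails at j=5)

none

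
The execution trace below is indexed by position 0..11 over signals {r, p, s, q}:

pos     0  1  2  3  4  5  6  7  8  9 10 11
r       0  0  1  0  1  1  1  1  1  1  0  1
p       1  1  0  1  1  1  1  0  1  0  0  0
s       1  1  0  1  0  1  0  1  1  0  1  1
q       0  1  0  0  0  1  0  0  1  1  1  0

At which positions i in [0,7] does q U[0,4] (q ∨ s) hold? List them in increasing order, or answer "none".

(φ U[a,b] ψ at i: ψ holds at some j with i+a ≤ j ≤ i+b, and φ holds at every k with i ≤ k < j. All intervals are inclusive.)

Evaluate at each i in [0,7]:
  i=0: ✓ (rhs at j=0)
  i=1: ✓ (rhs at j=1)
  i=2: ✗ (lhs fails at k=2 before rhs at j=3)
  i=3: ✓ (rhs at j=3)
  i=4: ✗ (lhs fails at k=4 before rhs at j=5)
  i=5: ✓ (rhs at j=5)
  i=6: ✗ (lhs fails at k=6 before rhs at j=7)
  i=7: ✓ (rhs at j=7)

0, 1, 3, 5, 7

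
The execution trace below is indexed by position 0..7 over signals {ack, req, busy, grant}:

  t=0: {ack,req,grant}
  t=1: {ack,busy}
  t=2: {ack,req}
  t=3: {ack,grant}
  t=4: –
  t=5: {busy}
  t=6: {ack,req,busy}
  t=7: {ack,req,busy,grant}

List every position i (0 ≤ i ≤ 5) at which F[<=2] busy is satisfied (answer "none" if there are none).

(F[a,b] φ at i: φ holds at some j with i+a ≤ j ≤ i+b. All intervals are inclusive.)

0, 1, 3, 4, 5

Evaluate at each i in [0,5]:
  i=0: ✓ (witness j=1)
  i=1: ✓ (witness j=1)
  i=2: ✗ (none in [2,4])
  i=3: ✓ (witness j=5)
  i=4: ✓ (witness j=5)
  i=5: ✓ (witness j=5)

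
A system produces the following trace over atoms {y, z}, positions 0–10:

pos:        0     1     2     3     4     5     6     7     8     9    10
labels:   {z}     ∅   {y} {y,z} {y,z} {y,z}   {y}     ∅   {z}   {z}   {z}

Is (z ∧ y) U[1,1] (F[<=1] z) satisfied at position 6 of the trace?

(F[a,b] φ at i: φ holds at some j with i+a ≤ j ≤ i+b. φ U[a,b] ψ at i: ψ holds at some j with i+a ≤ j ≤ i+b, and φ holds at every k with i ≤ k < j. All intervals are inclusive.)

Need some j in [7,7] with F[<=1] z, and (z ∧ y) at every k in [6,j-1].
  j=7: F[<=1] z holds, but (z ∧ y) fails at k=6 → not this j.
No j in the window works → until fails.

False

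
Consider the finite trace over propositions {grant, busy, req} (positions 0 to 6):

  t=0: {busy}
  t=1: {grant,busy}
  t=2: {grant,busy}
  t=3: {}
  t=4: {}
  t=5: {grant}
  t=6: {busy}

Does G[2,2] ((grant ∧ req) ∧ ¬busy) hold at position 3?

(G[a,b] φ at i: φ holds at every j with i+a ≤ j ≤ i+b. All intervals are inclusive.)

Does not hold

Check ((grant ∧ req) ∧ ¬busy) at every j in [5,5]:
  j=5: false
Fails at j=5 → formula fails.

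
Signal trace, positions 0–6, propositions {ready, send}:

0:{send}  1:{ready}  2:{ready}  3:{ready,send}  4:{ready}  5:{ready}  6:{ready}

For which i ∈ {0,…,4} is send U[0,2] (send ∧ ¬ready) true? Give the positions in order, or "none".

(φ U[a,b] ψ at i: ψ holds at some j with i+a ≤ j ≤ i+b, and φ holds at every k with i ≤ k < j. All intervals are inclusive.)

Evaluate at each i in [0,4]:
  i=0: ✓ (rhs at j=0)
  i=1: ✗ (no rhs in [1,3])
  i=2: ✗ (no rhs in [2,4])
  i=3: ✗ (no rhs in [3,5])
  i=4: ✗ (no rhs in [4,6])

0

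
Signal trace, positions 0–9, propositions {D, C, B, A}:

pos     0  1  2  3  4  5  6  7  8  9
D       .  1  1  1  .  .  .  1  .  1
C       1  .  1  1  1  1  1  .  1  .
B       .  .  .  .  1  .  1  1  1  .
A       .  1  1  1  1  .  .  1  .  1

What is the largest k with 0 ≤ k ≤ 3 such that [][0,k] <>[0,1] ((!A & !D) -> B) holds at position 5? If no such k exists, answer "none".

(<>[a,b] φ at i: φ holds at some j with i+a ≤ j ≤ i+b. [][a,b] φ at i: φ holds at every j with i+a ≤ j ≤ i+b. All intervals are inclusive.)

3

<>[0,1] ((!A & !D) -> B) must hold from j=5 onward; find where it first fails.
  j=5: holds
  j=6: holds
  j=7: holds
  j=8: holds
Holds through j=8; largest k = 3.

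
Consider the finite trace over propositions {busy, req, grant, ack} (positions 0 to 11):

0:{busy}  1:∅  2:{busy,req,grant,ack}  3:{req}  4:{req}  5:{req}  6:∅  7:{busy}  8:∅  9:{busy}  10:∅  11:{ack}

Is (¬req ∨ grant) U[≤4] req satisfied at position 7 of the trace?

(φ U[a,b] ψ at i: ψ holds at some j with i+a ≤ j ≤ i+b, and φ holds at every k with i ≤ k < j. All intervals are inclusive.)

Need some j in [7,11] with req, and (¬req ∨ grant) at every k in [7,j-1].
  j=7: req false.
  j=8: req false.
  j=9: req false.
  j=10: req false.
  j=11: req false.
No j in the window works → until fails.

False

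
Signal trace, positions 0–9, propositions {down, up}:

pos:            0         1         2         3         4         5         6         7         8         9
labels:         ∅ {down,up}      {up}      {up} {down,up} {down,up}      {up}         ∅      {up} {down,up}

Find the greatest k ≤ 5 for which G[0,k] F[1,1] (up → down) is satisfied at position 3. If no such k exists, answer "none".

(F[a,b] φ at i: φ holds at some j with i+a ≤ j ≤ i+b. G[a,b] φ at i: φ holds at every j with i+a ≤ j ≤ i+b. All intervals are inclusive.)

F[1,1] (up → down) must hold from j=3 onward; find where it first fails.
  j=3: holds
  j=4: holds
  j=5: fails
Holds on [3,4], so largest k = 1.

1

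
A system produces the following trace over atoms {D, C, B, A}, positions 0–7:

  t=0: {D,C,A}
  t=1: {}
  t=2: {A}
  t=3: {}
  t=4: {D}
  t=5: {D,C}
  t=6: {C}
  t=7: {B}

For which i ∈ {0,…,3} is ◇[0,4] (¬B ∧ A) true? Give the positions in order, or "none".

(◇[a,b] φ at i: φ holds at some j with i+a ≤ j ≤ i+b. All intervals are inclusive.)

Evaluate at each i in [0,3]:
  i=0: ✓ (witness j=0)
  i=1: ✓ (witness j=2)
  i=2: ✓ (witness j=2)
  i=3: ✗ (none in [3,7])

0, 1, 2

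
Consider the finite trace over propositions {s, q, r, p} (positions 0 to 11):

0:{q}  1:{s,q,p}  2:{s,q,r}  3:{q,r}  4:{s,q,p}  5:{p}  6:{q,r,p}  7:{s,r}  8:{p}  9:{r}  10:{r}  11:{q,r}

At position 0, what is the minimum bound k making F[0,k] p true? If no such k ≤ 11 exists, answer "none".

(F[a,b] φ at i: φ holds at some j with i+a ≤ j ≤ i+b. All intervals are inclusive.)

Scan j = 0,1,… for p:
  j=0: fails
  j=1: holds
First hit at j=1, so smallest k = 1-0 = 1.

1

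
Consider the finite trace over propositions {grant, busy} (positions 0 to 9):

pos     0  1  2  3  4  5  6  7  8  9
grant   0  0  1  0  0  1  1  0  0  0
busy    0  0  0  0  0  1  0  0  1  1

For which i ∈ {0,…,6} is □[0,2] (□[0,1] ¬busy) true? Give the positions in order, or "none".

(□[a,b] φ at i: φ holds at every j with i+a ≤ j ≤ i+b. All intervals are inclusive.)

0, 1

Evaluate at each i in [0,6]:
  i=0: ✓ (all of [0,2])
  i=1: ✓ (all of [1,3])
  i=2: ✗ (fails at j=4)
  i=3: ✗ (fails at j=4)
  i=4: ✗ (fails at j=4)
  i=5: ✗ (fails at j=5)
  i=6: ✗ (fails at j=7)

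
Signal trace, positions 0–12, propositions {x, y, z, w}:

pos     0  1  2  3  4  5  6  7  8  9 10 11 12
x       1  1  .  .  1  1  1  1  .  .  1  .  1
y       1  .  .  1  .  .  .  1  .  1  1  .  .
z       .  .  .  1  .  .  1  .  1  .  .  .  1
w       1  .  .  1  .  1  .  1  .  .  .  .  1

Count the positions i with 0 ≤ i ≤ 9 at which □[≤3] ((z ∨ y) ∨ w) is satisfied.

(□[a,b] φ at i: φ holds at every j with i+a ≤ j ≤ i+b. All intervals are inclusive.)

Evaluate at each i in [0,9]:
  i=0: ✗ (fails at j=1)
  i=1: ✗ (fails at j=1)
  i=2: ✗ (fails at j=2)
  i=3: ✗ (fails at j=4)
  i=4: ✗ (fails at j=4)
  i=5: ✓ (all of [5,8])
  i=6: ✓ (all of [6,9])
  i=7: ✓ (all of [7,10])
  i=8: ✗ (fails at j=11)
  i=9: ✗ (fails at j=11)
Positions where it holds: {5, 6, 7} → 3.

3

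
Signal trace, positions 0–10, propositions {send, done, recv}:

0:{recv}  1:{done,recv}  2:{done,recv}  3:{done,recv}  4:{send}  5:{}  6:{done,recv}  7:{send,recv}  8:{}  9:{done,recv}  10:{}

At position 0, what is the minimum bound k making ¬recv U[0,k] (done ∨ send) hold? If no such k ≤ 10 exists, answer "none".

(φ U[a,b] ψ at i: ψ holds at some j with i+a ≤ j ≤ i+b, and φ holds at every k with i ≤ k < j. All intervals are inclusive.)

Need earliest j ≥ 0 with (done ∨ send), and ¬recv at every k in [0,j-1].
  j=0: rhs fails.
  j=1: rhs holds but lhs fails at k=0.
  j=2: rhs holds but lhs fails at k=0.
  j=3: rhs holds but lhs fails at k=0.
  j=4: rhs holds but lhs fails at k=0.
  j=5: rhs fails.
  j=6: rhs holds but lhs fails at k=0.
  j=7: rhs holds but lhs fails at k=0.
  j=8: rhs fails.
  j=9: rhs holds but lhs fails at k=0.
  j=10: rhs fails.
No witness within the range → none.

none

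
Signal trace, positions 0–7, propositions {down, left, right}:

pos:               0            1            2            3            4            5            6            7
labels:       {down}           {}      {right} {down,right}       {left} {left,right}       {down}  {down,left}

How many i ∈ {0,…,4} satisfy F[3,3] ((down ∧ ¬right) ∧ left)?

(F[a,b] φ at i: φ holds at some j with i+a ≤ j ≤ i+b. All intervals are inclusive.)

1

Evaluate at each i in [0,4]:
  i=0: ✗ (none in [3,3])
  i=1: ✗ (none in [4,4])
  i=2: ✗ (none in [5,5])
  i=3: ✗ (none in [6,6])
  i=4: ✓ (witness j=7)
Positions where it holds: {4} → 1.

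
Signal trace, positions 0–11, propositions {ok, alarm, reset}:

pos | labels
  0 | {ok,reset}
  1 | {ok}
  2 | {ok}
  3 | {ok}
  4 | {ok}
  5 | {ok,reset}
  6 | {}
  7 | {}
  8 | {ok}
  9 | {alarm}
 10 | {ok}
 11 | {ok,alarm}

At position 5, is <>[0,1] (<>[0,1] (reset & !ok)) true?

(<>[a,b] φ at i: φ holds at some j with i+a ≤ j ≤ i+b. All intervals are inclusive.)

No

Check <>[0,1] (reset & !ok) at each j in [5,6]:
  j=5: fails (none in [5,6])
  j=6: fails (none in [6,7])
No position in the window satisfies it → formula fails.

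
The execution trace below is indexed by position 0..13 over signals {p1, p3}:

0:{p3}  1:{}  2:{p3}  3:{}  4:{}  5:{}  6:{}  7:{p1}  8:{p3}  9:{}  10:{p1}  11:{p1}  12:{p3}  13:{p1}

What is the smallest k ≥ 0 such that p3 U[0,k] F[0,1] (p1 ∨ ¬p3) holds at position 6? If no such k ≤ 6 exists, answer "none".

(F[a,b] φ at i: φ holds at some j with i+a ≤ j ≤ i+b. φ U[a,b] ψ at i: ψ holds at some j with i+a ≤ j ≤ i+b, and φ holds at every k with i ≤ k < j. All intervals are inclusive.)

0

Need earliest j ≥ 6 with F[0,1] (p1 ∨ ¬p3), and p3 at every k in [6,j-1].
  j=6: rhs holds (empty prefix). k = 0.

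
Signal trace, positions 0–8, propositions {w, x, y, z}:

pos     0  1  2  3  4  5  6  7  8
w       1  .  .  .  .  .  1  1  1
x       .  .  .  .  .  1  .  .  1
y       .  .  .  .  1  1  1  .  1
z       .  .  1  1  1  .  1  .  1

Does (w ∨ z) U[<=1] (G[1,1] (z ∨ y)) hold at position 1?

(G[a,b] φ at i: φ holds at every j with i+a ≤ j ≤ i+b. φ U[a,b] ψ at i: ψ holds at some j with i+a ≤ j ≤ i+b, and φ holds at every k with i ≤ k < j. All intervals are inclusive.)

Need some j in [1,2] with G[1,1] (z ∨ y), and (w ∨ z) at every k in [1,j-1].
  j=1: G[1,1] (z ∨ y) holds; no prefix to check → satisfied.

True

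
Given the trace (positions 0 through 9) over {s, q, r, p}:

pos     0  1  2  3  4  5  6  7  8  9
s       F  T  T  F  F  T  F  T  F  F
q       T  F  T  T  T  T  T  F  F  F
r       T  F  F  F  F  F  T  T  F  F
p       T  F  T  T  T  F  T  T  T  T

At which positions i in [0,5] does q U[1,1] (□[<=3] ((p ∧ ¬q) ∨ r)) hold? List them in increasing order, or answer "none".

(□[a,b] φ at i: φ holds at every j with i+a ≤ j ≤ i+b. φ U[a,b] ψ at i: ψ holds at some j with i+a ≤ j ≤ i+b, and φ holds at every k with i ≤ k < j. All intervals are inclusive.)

5

Evaluate at each i in [0,5]:
  i=0: ✗ (no rhs in [1,1])
  i=1: ✗ (no rhs in [2,2])
  i=2: ✗ (no rhs in [3,3])
  i=3: ✗ (no rhs in [4,4])
  i=4: ✗ (no rhs in [5,5])
  i=5: ✓ (rhs at j=6; lhs holds on [5,5])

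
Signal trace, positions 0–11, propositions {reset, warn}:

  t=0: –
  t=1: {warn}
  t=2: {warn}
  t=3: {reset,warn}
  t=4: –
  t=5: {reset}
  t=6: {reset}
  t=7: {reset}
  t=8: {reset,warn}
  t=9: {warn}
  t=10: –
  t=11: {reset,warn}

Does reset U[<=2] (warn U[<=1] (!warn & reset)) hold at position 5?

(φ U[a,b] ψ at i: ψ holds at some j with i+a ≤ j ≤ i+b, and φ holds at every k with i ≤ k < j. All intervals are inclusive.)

True

Need some j in [5,7] with (warn U[<=1] (!warn & reset)), and reset at every k in [5,j-1].
  j=5: (warn U[<=1] (!warn & reset)) holds; no prefix to check → satisfied.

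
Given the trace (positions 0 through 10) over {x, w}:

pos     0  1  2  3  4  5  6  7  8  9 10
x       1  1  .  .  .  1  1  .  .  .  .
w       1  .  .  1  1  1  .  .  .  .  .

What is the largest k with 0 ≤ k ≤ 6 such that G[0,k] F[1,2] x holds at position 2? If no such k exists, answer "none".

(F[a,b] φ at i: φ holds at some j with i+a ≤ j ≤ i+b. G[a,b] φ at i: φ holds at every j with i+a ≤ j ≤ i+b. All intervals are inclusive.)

none

F[1,2] x must hold from j=2 onward; find where it first fails.
  j=2: fails → no k works.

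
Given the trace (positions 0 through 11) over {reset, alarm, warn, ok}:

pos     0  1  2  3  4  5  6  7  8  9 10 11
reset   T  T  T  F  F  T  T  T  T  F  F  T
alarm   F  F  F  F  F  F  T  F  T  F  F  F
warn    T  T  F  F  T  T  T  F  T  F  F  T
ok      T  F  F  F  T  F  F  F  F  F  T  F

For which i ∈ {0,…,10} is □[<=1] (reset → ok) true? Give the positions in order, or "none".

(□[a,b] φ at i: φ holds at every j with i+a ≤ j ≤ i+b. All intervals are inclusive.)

Evaluate at each i in [0,10]:
  i=0: ✗ (fails at j=1)
  i=1: ✗ (fails at j=1)
  i=2: ✗ (fails at j=2)
  i=3: ✓ (all of [3,4])
  i=4: ✗ (fails at j=5)
  i=5: ✗ (fails at j=5)
  i=6: ✗ (fails at j=6)
  i=7: ✗ (fails at j=7)
  i=8: ✗ (fails at j=8)
  i=9: ✓ (all of [9,10])
  i=10: ✗ (fails at j=11)

3, 9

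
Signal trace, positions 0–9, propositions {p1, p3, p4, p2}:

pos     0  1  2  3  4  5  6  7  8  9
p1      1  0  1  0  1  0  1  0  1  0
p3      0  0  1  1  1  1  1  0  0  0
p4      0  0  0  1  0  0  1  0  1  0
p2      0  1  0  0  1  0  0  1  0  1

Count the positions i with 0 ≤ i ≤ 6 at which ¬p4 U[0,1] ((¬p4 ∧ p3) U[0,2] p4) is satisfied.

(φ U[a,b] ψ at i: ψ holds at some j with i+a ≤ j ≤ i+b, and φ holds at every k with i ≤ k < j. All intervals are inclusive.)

6

Evaluate at each i in [0,6]:
  i=0: ✗ (no rhs in [0,1])
  i=1: ✓ (rhs at j=2; lhs holds on [1,1])
  i=2: ✓ (rhs at j=2)
  i=3: ✓ (rhs at j=3)
  i=4: ✓ (rhs at j=4)
  i=5: ✓ (rhs at j=5)
  i=6: ✓ (rhs at j=6)
Positions where it holds: {1, 2, 3, 4, 5, 6} → 6.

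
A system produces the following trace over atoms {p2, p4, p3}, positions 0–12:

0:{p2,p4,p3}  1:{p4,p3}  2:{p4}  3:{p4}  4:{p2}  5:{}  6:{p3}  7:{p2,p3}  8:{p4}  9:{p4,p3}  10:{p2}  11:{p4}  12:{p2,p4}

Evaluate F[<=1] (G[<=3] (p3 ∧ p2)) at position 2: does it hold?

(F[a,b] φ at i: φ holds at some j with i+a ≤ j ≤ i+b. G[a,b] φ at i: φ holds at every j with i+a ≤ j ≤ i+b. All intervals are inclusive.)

Check G[<=3] (p3 ∧ p2) at each j in [2,3]:
  j=2: fails at 2
  j=3: fails at 3
No position in the window satisfies it → formula fails.

Does not hold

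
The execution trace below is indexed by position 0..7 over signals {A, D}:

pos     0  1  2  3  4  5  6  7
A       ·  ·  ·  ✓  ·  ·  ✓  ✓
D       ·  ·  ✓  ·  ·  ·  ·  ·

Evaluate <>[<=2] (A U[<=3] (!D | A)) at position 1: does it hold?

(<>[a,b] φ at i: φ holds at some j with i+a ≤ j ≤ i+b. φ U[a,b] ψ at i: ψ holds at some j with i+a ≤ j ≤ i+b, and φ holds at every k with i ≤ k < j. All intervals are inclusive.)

Check (A U[<=3] (!D | A)) at each j in [1,3]:
  j=1: holds
  j=2: fails
  j=3: holds
Found at j=1 → formula holds.

Holds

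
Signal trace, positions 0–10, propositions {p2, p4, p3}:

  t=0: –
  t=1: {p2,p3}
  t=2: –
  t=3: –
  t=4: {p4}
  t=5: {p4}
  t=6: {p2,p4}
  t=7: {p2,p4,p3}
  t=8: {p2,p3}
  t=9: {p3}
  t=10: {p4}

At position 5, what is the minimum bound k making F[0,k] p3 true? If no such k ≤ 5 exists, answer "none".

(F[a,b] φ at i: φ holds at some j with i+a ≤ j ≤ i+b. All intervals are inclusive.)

2

Scan j = 5,6,… for p3:
  j=5: fails
  j=6: fails
  j=7: holds
First hit at j=7, so smallest k = 7-5 = 2.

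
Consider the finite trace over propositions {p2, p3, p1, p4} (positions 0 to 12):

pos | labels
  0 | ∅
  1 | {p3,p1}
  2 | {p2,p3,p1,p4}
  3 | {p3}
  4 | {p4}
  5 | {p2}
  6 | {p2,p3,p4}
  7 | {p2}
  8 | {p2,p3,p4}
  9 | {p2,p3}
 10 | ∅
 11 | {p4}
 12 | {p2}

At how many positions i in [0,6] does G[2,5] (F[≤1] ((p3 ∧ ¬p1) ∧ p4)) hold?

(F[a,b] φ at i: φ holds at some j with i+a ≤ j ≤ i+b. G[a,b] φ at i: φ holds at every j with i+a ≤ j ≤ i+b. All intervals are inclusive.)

1

Evaluate at each i in [0,6]:
  i=0: ✗ (fails at j=2)
  i=1: ✗ (fails at j=3)
  i=2: ✗ (fails at j=4)
  i=3: ✓ (all of [5,8])
  i=4: ✗ (fails at j=9)
  i=5: ✗ (fails at j=9)
  i=6: ✗ (fails at j=9)
Positions where it holds: {3} → 1.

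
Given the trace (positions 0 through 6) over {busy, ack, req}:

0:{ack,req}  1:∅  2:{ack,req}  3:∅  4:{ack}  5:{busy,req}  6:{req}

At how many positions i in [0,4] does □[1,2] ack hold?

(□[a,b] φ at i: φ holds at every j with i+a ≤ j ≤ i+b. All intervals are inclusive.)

Evaluate at each i in [0,4]:
  i=0: ✗ (fails at j=1)
  i=1: ✗ (fails at j=3)
  i=2: ✗ (fails at j=3)
  i=3: ✗ (fails at j=5)
  i=4: ✗ (fails at j=5)
Positions where it holds: {} → 0.

0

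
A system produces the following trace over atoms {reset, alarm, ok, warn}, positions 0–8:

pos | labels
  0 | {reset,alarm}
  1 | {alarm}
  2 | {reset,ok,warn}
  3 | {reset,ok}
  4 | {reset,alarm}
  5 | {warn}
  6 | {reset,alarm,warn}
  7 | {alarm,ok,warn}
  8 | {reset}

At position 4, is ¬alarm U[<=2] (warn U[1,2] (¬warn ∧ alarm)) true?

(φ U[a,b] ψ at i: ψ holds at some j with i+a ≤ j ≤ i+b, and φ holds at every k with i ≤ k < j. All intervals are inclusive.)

Does not hold

Need some j in [4,6] with (warn U[1,2] (¬warn ∧ alarm)), and ¬alarm at every k in [4,j-1].
  j=4: (warn U[1,2] (¬warn ∧ alarm)) — fails.
  j=5: (warn U[1,2] (¬warn ∧ alarm)) — fails.
  j=6: (warn U[1,2] (¬warn ∧ alarm)) — fails.
No j in the window works → until fails.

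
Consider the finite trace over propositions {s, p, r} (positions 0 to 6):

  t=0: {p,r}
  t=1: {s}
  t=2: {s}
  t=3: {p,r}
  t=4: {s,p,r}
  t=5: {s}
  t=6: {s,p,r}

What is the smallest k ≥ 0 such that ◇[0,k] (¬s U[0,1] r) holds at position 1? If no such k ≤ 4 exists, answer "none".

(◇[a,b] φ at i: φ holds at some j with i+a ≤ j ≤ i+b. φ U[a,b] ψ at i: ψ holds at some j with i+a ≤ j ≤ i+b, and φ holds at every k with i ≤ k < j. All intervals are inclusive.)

Scan j = 1,2,… for (¬s U[0,1] r):
  j=1: fails
  j=2: fails
  j=3: holds
First hit at j=3, so smallest k = 3-1 = 2.

2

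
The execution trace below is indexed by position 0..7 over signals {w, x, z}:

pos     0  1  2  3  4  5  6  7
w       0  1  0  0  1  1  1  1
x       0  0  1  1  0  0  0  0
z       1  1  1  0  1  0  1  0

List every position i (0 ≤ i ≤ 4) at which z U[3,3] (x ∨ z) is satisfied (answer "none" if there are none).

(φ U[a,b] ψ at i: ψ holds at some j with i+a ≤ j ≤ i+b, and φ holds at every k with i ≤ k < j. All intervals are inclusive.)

Evaluate at each i in [0,4]:
  i=0: ✓ (rhs at j=3; lhs holds on [0,2])
  i=1: ✗ (lhs fails at k=3 before rhs at j=4)
  i=2: ✗ (no rhs in [5,5])
  i=3: ✗ (lhs fails at k=3 before rhs at j=6)
  i=4: ✗ (no rhs in [7,7])

0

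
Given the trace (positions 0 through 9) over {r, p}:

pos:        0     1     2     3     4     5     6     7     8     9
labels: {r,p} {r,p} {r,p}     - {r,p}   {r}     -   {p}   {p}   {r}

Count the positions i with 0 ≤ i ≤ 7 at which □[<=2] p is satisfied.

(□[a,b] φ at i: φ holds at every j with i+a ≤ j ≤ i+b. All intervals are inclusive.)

Evaluate at each i in [0,7]:
  i=0: ✓ (all of [0,2])
  i=1: ✗ (fails at j=3)
  i=2: ✗ (fails at j=3)
  i=3: ✗ (fails at j=3)
  i=4: ✗ (fails at j=5)
  i=5: ✗ (fails at j=5)
  i=6: ✗ (fails at j=6)
  i=7: ✗ (fails at j=9)
Positions where it holds: {0} → 1.

1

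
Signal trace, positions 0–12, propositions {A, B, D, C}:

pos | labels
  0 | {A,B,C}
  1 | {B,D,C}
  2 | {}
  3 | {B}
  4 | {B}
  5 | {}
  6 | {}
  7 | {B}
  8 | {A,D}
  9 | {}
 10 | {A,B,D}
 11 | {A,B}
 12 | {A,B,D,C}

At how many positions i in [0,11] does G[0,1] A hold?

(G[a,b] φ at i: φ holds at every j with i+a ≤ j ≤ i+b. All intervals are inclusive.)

Evaluate at each i in [0,11]:
  i=0: ✗ (fails at j=1)
  i=1: ✗ (fails at j=1)
  i=2: ✗ (fails at j=2)
  i=3: ✗ (fails at j=3)
  i=4: ✗ (fails at j=4)
  i=5: ✗ (fails at j=5)
  i=6: ✗ (fails at j=6)
  i=7: ✗ (fails at j=7)
  i=8: ✗ (fails at j=9)
  i=9: ✗ (fails at j=9)
  i=10: ✓ (all of [10,11])
  i=11: ✓ (all of [11,12])
Positions where it holds: {10, 11} → 2.

2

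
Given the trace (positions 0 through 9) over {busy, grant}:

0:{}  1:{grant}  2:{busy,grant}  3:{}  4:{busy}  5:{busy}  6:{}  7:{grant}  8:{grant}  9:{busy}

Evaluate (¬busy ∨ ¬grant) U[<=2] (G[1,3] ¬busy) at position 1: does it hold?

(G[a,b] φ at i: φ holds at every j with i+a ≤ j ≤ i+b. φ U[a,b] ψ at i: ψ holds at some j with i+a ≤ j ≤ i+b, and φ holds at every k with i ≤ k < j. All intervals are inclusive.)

No

Need some j in [1,3] with G[1,3] ¬busy, and (¬busy ∨ ¬grant) at every k in [1,j-1].
  j=1: G[1,3] ¬busy — fails at 2.
  j=2: G[1,3] ¬busy — fails at 4.
  j=3: G[1,3] ¬busy — fails at 4.
No j in the window works → until fails.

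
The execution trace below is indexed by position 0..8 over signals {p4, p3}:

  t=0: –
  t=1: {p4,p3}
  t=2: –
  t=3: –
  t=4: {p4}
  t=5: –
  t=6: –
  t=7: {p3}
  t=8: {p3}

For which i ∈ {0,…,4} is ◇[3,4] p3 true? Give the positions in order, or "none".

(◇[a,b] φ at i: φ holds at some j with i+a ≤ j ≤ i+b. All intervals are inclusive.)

3, 4

Evaluate at each i in [0,4]:
  i=0: ✗ (none in [3,4])
  i=1: ✗ (none in [4,5])
  i=2: ✗ (none in [5,6])
  i=3: ✓ (witness j=7)
  i=4: ✓ (witness j=7)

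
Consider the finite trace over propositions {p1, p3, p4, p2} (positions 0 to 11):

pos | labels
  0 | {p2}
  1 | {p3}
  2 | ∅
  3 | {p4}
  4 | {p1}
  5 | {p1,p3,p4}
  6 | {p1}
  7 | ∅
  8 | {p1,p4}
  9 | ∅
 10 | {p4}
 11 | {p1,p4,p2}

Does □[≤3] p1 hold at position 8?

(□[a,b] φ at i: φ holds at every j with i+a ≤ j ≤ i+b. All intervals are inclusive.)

Does not hold

Check p1 at every j in [8,11]:
  j=8: true
  j=9: false
  j=10: false
  j=11: true
Fails at j=9 → formula fails.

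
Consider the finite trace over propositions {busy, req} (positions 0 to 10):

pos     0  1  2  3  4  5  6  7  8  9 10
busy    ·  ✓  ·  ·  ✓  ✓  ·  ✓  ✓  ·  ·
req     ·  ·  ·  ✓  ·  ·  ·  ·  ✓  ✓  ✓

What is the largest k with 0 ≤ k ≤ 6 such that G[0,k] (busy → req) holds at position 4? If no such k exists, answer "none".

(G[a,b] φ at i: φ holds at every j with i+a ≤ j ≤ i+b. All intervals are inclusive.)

(busy → req) must hold from j=4 onward; find where it first fails.
  j=4: fails → no k works.

none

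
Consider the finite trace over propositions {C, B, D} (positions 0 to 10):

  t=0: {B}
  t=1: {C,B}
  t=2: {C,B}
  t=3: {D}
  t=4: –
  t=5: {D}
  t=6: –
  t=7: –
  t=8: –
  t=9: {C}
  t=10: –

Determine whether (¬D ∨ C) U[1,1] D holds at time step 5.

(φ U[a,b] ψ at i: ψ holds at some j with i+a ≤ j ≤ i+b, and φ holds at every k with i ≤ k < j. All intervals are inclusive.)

No

Need some j in [6,6] with D, and (¬D ∨ C) at every k in [5,j-1].
  j=6: D false.
No j in the window works → until fails.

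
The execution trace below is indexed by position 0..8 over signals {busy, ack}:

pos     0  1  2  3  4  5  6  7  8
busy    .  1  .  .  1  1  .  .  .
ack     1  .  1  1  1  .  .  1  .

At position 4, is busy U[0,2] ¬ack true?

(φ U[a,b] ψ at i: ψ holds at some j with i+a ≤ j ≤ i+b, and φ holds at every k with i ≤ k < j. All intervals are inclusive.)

Need some j in [4,6] with ¬ack, and busy at every k in [4,j-1].
  j=4: ¬ack false.
  j=5: ¬ack holds; busy holds at every k in [4,4] → satisfied.

Holds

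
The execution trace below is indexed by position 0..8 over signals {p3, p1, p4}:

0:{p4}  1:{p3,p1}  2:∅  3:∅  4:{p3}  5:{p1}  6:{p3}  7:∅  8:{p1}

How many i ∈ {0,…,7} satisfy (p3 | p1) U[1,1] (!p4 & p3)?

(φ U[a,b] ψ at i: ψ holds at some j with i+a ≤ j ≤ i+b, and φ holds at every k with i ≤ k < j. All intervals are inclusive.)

1

Evaluate at each i in [0,7]:
  i=0: ✗ (lhs fails at k=0 before rhs at j=1)
  i=1: ✗ (no rhs in [2,2])
  i=2: ✗ (no rhs in [3,3])
  i=3: ✗ (lhs fails at k=3 before rhs at j=4)
  i=4: ✗ (no rhs in [5,5])
  i=5: ✓ (rhs at j=6; lhs holds on [5,5])
  i=6: ✗ (no rhs in [7,7])
  i=7: ✗ (no rhs in [8,8])
Positions where it holds: {5} → 1.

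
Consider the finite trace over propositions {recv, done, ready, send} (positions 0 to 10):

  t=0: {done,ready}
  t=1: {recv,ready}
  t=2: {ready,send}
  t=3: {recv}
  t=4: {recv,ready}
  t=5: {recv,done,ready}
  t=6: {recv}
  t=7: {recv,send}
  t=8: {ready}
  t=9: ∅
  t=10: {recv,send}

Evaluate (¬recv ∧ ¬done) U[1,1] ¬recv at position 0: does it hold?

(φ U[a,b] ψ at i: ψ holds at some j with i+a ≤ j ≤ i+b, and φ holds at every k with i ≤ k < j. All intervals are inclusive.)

Need some j in [1,1] with ¬recv, and (¬recv ∧ ¬done) at every k in [0,j-1].
  j=1: ¬recv false.
No j in the window works → until fails.

False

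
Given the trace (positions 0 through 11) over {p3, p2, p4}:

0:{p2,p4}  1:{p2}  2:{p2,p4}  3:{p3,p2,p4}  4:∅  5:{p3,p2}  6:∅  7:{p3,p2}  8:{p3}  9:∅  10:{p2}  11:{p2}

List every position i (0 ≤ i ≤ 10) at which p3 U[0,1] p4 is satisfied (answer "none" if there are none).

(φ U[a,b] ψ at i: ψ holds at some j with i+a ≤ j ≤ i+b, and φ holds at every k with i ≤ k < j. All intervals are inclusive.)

0, 2, 3

Evaluate at each i in [0,10]:
  i=0: ✓ (rhs at j=0)
  i=1: ✗ (lhs fails at k=1 before rhs at j=2)
  i=2: ✓ (rhs at j=2)
  i=3: ✓ (rhs at j=3)
  i=4: ✗ (no rhs in [4,5])
  i=5: ✗ (no rhs in [5,6])
  i=6: ✗ (no rhs in [6,7])
  i=7: ✗ (no rhs in [7,8])
  i=8: ✗ (no rhs in [8,9])
  i=9: ✗ (no rhs in [9,10])
  i=10: ✗ (no rhs in [10,11])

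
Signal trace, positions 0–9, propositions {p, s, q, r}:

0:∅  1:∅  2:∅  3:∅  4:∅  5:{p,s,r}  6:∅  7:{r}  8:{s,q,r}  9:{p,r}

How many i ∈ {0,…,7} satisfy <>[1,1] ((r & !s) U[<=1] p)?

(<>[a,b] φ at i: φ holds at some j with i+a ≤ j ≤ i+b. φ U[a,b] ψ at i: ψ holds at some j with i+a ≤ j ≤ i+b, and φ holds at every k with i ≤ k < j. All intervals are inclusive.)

Evaluate at each i in [0,7]:
  i=0: ✗ (none in [1,1])
  i=1: ✗ (none in [2,2])
  i=2: ✗ (none in [3,3])
  i=3: ✗ (none in [4,4])
  i=4: ✓ (witness j=5)
  i=5: ✗ (none in [6,6])
  i=6: ✗ (none in [7,7])
  i=7: ✗ (none in [8,8])
Positions where it holds: {4} → 1.

1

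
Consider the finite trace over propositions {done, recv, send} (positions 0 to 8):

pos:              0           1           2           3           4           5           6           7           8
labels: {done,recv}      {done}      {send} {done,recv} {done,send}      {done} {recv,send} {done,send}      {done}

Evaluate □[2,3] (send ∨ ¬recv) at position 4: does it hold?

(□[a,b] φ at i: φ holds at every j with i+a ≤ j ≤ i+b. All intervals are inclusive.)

Check (send ∨ ¬recv) at every j in [6,7]:
  j=6: true
  j=7: true
All positions satisfy it → formula holds.

Yes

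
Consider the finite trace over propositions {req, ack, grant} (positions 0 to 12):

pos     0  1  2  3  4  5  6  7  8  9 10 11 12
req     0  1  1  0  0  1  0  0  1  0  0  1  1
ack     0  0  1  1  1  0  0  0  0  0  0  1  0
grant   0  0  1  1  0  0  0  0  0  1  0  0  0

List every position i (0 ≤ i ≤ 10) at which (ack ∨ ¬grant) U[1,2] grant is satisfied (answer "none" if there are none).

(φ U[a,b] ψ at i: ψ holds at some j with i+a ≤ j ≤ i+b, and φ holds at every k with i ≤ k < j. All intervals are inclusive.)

Evaluate at each i in [0,10]:
  i=0: ✓ (rhs at j=2; lhs holds on [0,1])
  i=1: ✓ (rhs at j=2; lhs holds on [1,1])
  i=2: ✓ (rhs at j=3; lhs holds on [2,2])
  i=3: ✗ (no rhs in [4,5])
  i=4: ✗ (no rhs in [5,6])
  i=5: ✗ (no rhs in [6,7])
  i=6: ✗ (no rhs in [7,8])
  i=7: ✓ (rhs at j=9; lhs holds on [7,8])
  i=8: ✓ (rhs at j=9; lhs holds on [8,8])
  i=9: ✗ (no rhs in [10,11])
  i=10: ✗ (no rhs in [11,12])

0, 1, 2, 7, 8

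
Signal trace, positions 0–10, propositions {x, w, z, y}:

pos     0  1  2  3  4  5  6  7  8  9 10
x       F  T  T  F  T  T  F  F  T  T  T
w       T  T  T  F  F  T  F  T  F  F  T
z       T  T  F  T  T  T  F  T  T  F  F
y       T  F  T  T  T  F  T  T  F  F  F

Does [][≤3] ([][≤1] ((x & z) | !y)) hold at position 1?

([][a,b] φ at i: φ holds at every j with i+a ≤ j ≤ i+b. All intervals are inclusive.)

False

Check [][≤1] ((x & z) | !y) at every j in [1,4]:
  j=1: fails at 2
  j=2: fails at 2
  j=3: fails at 3
  j=4: holds on [4,5]
Fails at j=1 → formula fails.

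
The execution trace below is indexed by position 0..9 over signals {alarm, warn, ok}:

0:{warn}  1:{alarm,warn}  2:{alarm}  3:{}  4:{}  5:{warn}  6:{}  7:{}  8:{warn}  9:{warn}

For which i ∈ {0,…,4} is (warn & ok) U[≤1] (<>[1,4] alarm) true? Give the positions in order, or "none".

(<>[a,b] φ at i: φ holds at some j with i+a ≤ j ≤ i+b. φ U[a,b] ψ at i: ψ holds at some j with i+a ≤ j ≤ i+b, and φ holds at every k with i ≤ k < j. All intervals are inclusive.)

Evaluate at each i in [0,4]:
  i=0: ✓ (rhs at j=0)
  i=1: ✓ (rhs at j=1)
  i=2: ✗ (no rhs in [2,3])
  i=3: ✗ (no rhs in [3,4])
  i=4: ✗ (no rhs in [4,5])

0, 1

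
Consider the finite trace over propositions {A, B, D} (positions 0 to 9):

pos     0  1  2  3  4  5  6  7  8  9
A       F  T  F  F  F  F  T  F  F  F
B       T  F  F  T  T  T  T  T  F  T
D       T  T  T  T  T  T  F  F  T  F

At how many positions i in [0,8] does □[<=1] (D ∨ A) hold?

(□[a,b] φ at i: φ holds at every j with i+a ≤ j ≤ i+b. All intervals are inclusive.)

6

Evaluate at each i in [0,8]:
  i=0: ✓ (all of [0,1])
  i=1: ✓ (all of [1,2])
  i=2: ✓ (all of [2,3])
  i=3: ✓ (all of [3,4])
  i=4: ✓ (all of [4,5])
  i=5: ✓ (all of [5,6])
  i=6: ✗ (fails at j=7)
  i=7: ✗ (fails at j=7)
  i=8: ✗ (fails at j=9)
Positions where it holds: {0, 1, 2, 3, 4, 5} → 6.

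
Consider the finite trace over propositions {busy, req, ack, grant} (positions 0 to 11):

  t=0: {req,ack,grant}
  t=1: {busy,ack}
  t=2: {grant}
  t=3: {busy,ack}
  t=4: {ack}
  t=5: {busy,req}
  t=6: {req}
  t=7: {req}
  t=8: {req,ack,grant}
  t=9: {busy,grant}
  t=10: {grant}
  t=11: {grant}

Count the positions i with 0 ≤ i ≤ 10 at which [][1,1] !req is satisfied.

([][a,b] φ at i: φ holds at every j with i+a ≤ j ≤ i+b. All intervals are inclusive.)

7

Evaluate at each i in [0,10]:
  i=0: ✓ (all of [1,1])
  i=1: ✓ (all of [2,2])
  i=2: ✓ (all of [3,3])
  i=3: ✓ (all of [4,4])
  i=4: ✗ (fails at j=5)
  i=5: ✗ (fails at j=6)
  i=6: ✗ (fails at j=7)
  i=7: ✗ (fails at j=8)
  i=8: ✓ (all of [9,9])
  i=9: ✓ (all of [10,10])
  i=10: ✓ (all of [11,11])
Positions where it holds: {0, 1, 2, 3, 8, 9, 10} → 7.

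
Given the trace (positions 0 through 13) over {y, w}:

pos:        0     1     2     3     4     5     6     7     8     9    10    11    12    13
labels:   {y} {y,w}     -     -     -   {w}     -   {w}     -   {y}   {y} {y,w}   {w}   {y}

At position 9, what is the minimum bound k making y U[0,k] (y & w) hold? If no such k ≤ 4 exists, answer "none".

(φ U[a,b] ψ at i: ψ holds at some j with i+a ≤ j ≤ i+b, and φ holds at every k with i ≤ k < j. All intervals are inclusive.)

2

Need earliest j ≥ 9 with (y & w), and y at every k in [9,j-1].
  j=9: rhs fails.
  j=10: rhs fails.
  j=11: rhs holds; lhs holds on [9,10]. k = 2.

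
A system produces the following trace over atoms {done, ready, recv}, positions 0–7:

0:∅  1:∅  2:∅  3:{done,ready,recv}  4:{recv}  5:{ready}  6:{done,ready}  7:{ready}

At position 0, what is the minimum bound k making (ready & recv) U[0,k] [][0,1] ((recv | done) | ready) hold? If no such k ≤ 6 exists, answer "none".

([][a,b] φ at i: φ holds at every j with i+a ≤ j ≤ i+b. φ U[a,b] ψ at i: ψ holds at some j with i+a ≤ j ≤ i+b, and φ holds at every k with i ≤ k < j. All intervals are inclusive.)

none

Need earliest j ≥ 0 with [][0,1] ((recv | done) | ready), and (ready & recv) at every k in [0,j-1].
  j=0: rhs fails.
  j=1: rhs fails.
  j=2: rhs fails.
  j=3: rhs holds but lhs fails at k=0.
  j=4: rhs holds but lhs fails at k=0.
  j=5: rhs holds but lhs fails at k=0.
  j=6: rhs holds but lhs fails at k=0.
No witness within the range → none.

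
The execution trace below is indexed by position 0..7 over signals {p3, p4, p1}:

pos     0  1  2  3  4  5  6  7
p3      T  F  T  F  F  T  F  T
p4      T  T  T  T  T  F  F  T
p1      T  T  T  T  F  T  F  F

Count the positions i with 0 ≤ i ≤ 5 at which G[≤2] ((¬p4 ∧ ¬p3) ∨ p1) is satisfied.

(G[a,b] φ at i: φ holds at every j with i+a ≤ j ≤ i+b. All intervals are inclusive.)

Evaluate at each i in [0,5]:
  i=0: ✓ (all of [0,2])
  i=1: ✓ (all of [1,3])
  i=2: ✗ (fails at j=4)
  i=3: ✗ (fails at j=4)
  i=4: ✗ (fails at j=4)
  i=5: ✗ (fails at j=7)
Positions where it holds: {0, 1} → 2.

2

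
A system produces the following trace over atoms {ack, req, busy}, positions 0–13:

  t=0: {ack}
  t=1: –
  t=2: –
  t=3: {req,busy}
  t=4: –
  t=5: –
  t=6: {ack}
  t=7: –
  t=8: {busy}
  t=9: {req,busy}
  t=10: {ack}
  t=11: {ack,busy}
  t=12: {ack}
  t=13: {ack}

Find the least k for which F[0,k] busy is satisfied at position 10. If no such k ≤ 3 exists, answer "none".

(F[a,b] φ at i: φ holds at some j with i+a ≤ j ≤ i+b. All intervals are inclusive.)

1

Scan j = 10,11,… for busy:
  j=10: fails
  j=11: holds
First hit at j=11, so smallest k = 11-10 = 1.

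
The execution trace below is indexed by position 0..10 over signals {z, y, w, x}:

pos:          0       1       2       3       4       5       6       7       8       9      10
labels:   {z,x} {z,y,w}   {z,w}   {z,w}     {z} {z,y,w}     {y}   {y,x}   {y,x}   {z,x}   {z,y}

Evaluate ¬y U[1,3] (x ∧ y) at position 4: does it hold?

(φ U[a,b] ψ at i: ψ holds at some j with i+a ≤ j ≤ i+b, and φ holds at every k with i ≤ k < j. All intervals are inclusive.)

Need some j in [5,7] with (x ∧ y), and ¬y at every k in [4,j-1].
  j=5: (x ∧ y) false.
  j=6: (x ∧ y) false.
  j=7: (x ∧ y) holds, but ¬y fails at k=5 → not this j.
No j in the window works → until fails.

False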